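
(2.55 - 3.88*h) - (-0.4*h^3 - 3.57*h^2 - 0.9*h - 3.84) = 0.4*h^3 + 3.57*h^2 - 2.98*h + 6.39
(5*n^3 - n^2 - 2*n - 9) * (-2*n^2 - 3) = -10*n^5 + 2*n^4 - 11*n^3 + 21*n^2 + 6*n + 27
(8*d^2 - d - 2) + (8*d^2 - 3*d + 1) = 16*d^2 - 4*d - 1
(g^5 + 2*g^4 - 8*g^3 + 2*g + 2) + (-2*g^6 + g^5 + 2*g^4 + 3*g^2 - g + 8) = -2*g^6 + 2*g^5 + 4*g^4 - 8*g^3 + 3*g^2 + g + 10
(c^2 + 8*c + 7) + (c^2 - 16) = 2*c^2 + 8*c - 9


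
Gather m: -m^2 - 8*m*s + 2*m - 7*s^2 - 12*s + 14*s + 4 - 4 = -m^2 + m*(2 - 8*s) - 7*s^2 + 2*s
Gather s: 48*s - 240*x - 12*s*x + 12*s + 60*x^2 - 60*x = s*(60 - 12*x) + 60*x^2 - 300*x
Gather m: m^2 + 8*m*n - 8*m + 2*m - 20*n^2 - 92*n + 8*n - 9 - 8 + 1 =m^2 + m*(8*n - 6) - 20*n^2 - 84*n - 16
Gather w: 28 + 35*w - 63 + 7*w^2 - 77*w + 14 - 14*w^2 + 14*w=-7*w^2 - 28*w - 21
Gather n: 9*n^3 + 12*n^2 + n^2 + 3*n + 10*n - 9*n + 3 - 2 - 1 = 9*n^3 + 13*n^2 + 4*n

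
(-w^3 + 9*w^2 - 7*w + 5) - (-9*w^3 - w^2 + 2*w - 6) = 8*w^3 + 10*w^2 - 9*w + 11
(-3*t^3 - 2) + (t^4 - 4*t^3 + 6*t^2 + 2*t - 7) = t^4 - 7*t^3 + 6*t^2 + 2*t - 9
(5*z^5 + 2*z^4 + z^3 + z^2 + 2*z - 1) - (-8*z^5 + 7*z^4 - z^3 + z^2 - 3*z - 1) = 13*z^5 - 5*z^4 + 2*z^3 + 5*z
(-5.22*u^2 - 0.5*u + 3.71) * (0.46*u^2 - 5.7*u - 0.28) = -2.4012*u^4 + 29.524*u^3 + 6.0182*u^2 - 21.007*u - 1.0388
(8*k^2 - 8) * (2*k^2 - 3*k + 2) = 16*k^4 - 24*k^3 + 24*k - 16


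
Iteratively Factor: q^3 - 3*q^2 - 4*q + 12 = (q - 3)*(q^2 - 4) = (q - 3)*(q + 2)*(q - 2)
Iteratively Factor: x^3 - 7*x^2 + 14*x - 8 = (x - 1)*(x^2 - 6*x + 8) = (x - 4)*(x - 1)*(x - 2)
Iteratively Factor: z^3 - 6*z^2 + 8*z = (z - 4)*(z^2 - 2*z) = z*(z - 4)*(z - 2)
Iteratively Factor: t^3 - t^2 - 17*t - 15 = (t + 1)*(t^2 - 2*t - 15) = (t + 1)*(t + 3)*(t - 5)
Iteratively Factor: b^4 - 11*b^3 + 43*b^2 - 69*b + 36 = (b - 3)*(b^3 - 8*b^2 + 19*b - 12) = (b - 3)*(b - 1)*(b^2 - 7*b + 12) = (b - 3)^2*(b - 1)*(b - 4)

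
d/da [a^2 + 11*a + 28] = 2*a + 11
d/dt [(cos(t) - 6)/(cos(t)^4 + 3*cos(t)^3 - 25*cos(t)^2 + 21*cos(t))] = (3*cos(t)^4 - 18*cos(t)^3 - 79*cos(t)^2 + 300*cos(t) - 126)*sin(t)/((cos(t) - 3)^2*(cos(t) - 1)^2*(cos(t) + 7)^2*cos(t)^2)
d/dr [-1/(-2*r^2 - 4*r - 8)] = (-r - 1)/(r^2 + 2*r + 4)^2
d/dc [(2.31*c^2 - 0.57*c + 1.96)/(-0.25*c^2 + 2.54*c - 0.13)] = (5.7249*c^2 + 0.3794*c - 4.9043)/(0.0625*c^4 - 1.27*c^3 + 6.5166*c^2 - 0.6604*c + 0.0169)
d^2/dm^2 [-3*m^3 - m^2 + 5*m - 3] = -18*m - 2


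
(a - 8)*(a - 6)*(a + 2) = a^3 - 12*a^2 + 20*a + 96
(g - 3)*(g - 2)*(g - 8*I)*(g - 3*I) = g^4 - 5*g^3 - 11*I*g^3 - 18*g^2 + 55*I*g^2 + 120*g - 66*I*g - 144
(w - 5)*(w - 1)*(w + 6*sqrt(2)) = w^3 - 6*w^2 + 6*sqrt(2)*w^2 - 36*sqrt(2)*w + 5*w + 30*sqrt(2)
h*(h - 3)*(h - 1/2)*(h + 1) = h^4 - 5*h^3/2 - 2*h^2 + 3*h/2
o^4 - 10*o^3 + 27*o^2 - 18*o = o*(o - 6)*(o - 3)*(o - 1)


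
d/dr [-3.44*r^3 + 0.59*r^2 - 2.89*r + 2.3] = -10.32*r^2 + 1.18*r - 2.89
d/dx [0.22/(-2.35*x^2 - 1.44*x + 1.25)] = (1.034*x + 0.3168)/(2.35*x^2 + 1.44*x - 1.25)^2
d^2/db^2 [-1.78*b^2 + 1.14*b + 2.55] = -3.56000000000000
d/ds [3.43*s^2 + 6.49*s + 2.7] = 6.86*s + 6.49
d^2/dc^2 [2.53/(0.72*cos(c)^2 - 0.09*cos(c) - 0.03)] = (5.246208*(1 - cos(c)^2)^2 - 0.491832*cos(c)^3 + 2.862189*cos(c)^2 + 0.976833*cos(c) - 5.39649)/(-0.72*cos(c)^2 + 0.09*cos(c) + 0.03)^3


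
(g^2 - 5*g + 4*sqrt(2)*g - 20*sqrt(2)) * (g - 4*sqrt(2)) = g^3 - 5*g^2 - 32*g + 160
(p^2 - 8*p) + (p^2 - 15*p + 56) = 2*p^2 - 23*p + 56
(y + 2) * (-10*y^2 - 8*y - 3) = -10*y^3 - 28*y^2 - 19*y - 6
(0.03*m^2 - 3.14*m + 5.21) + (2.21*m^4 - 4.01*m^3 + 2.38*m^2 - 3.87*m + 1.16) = 2.21*m^4 - 4.01*m^3 + 2.41*m^2 - 7.01*m + 6.37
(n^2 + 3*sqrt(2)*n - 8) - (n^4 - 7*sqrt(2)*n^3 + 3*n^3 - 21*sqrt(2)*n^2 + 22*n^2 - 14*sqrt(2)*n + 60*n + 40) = -n^4 - 3*n^3 + 7*sqrt(2)*n^3 - 21*n^2 + 21*sqrt(2)*n^2 - 60*n + 17*sqrt(2)*n - 48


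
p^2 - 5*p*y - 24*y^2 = (p - 8*y)*(p + 3*y)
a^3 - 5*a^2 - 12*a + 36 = (a - 6)*(a - 2)*(a + 3)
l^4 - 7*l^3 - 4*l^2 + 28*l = l*(l - 7)*(l - 2)*(l + 2)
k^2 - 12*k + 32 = (k - 8)*(k - 4)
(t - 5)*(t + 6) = t^2 + t - 30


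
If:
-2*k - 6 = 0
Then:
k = -3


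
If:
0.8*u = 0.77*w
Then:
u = 0.9625*w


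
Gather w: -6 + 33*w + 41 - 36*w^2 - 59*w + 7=-36*w^2 - 26*w + 42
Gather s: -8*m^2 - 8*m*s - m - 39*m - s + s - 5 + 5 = -8*m^2 - 8*m*s - 40*m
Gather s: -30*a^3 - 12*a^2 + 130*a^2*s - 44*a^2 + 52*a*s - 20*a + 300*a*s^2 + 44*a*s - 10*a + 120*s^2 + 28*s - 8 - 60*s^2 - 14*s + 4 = -30*a^3 - 56*a^2 - 30*a + s^2*(300*a + 60) + s*(130*a^2 + 96*a + 14) - 4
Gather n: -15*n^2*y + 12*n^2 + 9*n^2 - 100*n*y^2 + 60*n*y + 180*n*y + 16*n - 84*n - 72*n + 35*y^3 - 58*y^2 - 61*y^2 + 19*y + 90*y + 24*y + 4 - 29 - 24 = n^2*(21 - 15*y) + n*(-100*y^2 + 240*y - 140) + 35*y^3 - 119*y^2 + 133*y - 49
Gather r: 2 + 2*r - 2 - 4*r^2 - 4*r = -4*r^2 - 2*r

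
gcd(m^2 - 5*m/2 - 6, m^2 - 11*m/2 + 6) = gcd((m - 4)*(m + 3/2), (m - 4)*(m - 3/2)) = m - 4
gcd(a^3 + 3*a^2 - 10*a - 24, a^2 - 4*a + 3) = a - 3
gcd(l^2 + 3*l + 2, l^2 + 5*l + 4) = l + 1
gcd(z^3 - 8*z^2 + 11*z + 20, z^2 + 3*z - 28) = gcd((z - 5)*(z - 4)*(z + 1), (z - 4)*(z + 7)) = z - 4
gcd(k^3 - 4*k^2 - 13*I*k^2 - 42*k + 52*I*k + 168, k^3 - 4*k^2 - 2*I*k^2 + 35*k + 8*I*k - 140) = k^2 + k*(-4 - 7*I) + 28*I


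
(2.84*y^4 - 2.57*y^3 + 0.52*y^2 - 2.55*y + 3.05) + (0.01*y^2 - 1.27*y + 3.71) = 2.84*y^4 - 2.57*y^3 + 0.53*y^2 - 3.82*y + 6.76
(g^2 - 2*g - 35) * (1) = g^2 - 2*g - 35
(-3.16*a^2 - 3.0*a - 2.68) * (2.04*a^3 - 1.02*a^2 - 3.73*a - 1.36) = -6.4464*a^5 - 2.8968*a^4 + 9.3796*a^3 + 18.2212*a^2 + 14.0764*a + 3.6448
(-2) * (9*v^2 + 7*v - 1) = -18*v^2 - 14*v + 2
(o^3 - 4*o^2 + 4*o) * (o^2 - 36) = o^5 - 4*o^4 - 32*o^3 + 144*o^2 - 144*o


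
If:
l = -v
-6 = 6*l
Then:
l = -1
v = 1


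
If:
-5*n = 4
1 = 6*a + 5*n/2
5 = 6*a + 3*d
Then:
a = 1/2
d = 2/3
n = -4/5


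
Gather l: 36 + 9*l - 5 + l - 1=10*l + 30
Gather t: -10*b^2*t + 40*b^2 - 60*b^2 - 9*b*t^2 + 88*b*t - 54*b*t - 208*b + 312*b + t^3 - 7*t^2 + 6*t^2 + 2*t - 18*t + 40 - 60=-20*b^2 + 104*b + t^3 + t^2*(-9*b - 1) + t*(-10*b^2 + 34*b - 16) - 20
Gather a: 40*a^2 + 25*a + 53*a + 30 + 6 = 40*a^2 + 78*a + 36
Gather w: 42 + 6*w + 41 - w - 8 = 5*w + 75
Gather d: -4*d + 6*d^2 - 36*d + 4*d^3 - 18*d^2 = 4*d^3 - 12*d^2 - 40*d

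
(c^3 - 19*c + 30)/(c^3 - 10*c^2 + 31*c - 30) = (c + 5)/(c - 5)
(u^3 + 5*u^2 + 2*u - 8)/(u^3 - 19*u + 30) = (u^3 + 5*u^2 + 2*u - 8)/(u^3 - 19*u + 30)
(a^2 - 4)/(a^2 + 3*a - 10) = (a + 2)/(a + 5)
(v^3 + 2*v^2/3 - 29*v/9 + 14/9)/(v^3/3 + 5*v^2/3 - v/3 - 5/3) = (9*v^2 + 15*v - 14)/(3*(v^2 + 6*v + 5))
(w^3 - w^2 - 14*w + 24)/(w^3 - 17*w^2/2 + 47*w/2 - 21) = 2*(w + 4)/(2*w - 7)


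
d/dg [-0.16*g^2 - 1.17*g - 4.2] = -0.32*g - 1.17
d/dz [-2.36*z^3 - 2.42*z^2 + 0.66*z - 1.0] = -7.08*z^2 - 4.84*z + 0.66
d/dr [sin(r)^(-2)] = -2*cos(r)/sin(r)^3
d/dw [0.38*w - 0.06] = 0.380000000000000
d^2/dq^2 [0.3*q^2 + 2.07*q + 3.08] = 0.600000000000000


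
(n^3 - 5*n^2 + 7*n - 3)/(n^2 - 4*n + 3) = n - 1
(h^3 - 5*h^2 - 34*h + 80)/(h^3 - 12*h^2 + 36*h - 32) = (h + 5)/(h - 2)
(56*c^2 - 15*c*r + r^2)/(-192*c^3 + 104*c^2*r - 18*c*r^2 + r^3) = (-7*c + r)/(24*c^2 - 10*c*r + r^2)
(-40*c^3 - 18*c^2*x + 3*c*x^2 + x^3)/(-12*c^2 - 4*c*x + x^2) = (-20*c^2 + c*x + x^2)/(-6*c + x)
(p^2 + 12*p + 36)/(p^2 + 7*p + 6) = (p + 6)/(p + 1)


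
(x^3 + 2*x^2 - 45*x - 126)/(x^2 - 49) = (x^2 + 9*x + 18)/(x + 7)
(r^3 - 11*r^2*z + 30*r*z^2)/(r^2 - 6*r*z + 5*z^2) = r*(-r + 6*z)/(-r + z)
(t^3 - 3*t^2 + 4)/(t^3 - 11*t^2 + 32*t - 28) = (t + 1)/(t - 7)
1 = 1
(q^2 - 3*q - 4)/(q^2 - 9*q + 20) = (q + 1)/(q - 5)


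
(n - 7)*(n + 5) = n^2 - 2*n - 35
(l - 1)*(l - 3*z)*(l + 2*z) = l^3 - l^2*z - l^2 - 6*l*z^2 + l*z + 6*z^2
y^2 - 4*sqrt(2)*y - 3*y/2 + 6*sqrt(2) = (y - 3/2)*(y - 4*sqrt(2))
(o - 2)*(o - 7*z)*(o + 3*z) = o^3 - 4*o^2*z - 2*o^2 - 21*o*z^2 + 8*o*z + 42*z^2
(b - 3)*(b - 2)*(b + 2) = b^3 - 3*b^2 - 4*b + 12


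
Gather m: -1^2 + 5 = 4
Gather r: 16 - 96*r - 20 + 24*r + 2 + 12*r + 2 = -60*r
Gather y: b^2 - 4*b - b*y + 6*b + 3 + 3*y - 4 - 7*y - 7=b^2 + 2*b + y*(-b - 4) - 8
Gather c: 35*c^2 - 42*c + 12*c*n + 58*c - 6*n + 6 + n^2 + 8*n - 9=35*c^2 + c*(12*n + 16) + n^2 + 2*n - 3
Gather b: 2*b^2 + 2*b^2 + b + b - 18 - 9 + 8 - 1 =4*b^2 + 2*b - 20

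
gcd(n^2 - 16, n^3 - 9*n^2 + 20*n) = n - 4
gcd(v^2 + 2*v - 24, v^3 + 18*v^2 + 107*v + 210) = v + 6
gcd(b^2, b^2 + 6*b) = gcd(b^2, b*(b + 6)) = b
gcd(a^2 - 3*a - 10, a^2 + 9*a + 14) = a + 2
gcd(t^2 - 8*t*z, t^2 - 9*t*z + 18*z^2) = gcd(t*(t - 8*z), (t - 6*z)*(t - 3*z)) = 1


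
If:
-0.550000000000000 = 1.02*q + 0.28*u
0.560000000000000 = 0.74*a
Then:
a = 0.76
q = -0.274509803921569*u - 0.53921568627451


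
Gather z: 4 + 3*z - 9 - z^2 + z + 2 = -z^2 + 4*z - 3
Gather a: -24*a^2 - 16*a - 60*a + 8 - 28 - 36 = -24*a^2 - 76*a - 56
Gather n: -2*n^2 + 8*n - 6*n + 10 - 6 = -2*n^2 + 2*n + 4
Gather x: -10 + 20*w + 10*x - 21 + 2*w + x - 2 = 22*w + 11*x - 33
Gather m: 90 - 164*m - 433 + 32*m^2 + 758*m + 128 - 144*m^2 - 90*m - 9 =-112*m^2 + 504*m - 224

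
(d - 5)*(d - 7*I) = d^2 - 5*d - 7*I*d + 35*I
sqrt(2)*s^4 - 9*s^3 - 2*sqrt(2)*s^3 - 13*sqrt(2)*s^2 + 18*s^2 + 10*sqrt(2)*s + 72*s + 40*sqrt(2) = (s - 4)*(s + 2)*(s - 5*sqrt(2))*(sqrt(2)*s + 1)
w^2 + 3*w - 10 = (w - 2)*(w + 5)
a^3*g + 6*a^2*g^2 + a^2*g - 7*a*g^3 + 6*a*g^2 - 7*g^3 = (a - g)*(a + 7*g)*(a*g + g)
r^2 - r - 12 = (r - 4)*(r + 3)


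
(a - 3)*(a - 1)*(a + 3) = a^3 - a^2 - 9*a + 9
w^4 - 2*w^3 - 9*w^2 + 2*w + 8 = (w - 4)*(w - 1)*(w + 1)*(w + 2)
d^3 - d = d*(d - 1)*(d + 1)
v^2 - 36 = (v - 6)*(v + 6)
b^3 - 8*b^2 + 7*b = b*(b - 7)*(b - 1)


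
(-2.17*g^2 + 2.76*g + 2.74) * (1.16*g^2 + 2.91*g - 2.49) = -2.5172*g^4 - 3.1131*g^3 + 16.6133*g^2 + 1.101*g - 6.8226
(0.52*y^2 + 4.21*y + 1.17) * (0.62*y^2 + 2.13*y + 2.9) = 0.3224*y^4 + 3.7178*y^3 + 11.2007*y^2 + 14.7011*y + 3.393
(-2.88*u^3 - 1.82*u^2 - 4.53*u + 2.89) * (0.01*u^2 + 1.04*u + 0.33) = -0.0288*u^5 - 3.0134*u^4 - 2.8885*u^3 - 5.2829*u^2 + 1.5107*u + 0.9537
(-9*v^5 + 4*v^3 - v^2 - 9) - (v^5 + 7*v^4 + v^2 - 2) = -10*v^5 - 7*v^4 + 4*v^3 - 2*v^2 - 7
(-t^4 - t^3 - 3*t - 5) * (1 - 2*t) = 2*t^5 + t^4 - t^3 + 6*t^2 + 7*t - 5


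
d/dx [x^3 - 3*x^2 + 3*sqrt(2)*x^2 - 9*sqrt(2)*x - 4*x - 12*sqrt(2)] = 3*x^2 - 6*x + 6*sqrt(2)*x - 9*sqrt(2) - 4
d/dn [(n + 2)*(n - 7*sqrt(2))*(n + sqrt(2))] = 3*n^2 - 12*sqrt(2)*n + 4*n - 12*sqrt(2) - 14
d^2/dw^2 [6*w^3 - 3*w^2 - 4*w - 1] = 36*w - 6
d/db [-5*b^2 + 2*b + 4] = 2 - 10*b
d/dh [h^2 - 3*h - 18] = 2*h - 3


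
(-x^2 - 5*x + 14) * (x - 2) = -x^3 - 3*x^2 + 24*x - 28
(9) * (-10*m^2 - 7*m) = -90*m^2 - 63*m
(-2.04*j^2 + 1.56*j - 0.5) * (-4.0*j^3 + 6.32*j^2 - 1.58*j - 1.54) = 8.16*j^5 - 19.1328*j^4 + 15.0824*j^3 - 2.4832*j^2 - 1.6124*j + 0.77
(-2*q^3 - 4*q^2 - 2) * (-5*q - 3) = 10*q^4 + 26*q^3 + 12*q^2 + 10*q + 6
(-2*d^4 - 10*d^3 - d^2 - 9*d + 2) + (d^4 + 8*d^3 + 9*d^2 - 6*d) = -d^4 - 2*d^3 + 8*d^2 - 15*d + 2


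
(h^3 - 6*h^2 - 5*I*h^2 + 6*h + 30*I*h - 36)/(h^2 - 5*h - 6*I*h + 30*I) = (h^2 + h*(-6 + I) - 6*I)/(h - 5)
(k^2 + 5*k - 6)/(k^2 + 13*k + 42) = (k - 1)/(k + 7)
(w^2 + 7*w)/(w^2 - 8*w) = (w + 7)/(w - 8)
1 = 1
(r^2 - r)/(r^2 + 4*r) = (r - 1)/(r + 4)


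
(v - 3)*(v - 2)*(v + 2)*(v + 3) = v^4 - 13*v^2 + 36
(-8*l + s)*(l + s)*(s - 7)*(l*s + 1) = -8*l^3*s^2 + 56*l^3*s - 7*l^2*s^3 + 49*l^2*s^2 - 8*l^2*s + 56*l^2 + l*s^4 - 7*l*s^3 - 7*l*s^2 + 49*l*s + s^3 - 7*s^2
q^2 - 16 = (q - 4)*(q + 4)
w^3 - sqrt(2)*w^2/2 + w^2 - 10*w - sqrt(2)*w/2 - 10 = (w + 1)*(w - 5*sqrt(2)/2)*(w + 2*sqrt(2))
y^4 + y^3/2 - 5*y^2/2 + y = y*(y - 1)*(y - 1/2)*(y + 2)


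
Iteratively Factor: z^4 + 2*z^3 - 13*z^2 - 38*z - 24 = (z + 2)*(z^3 - 13*z - 12) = (z + 1)*(z + 2)*(z^2 - z - 12) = (z - 4)*(z + 1)*(z + 2)*(z + 3)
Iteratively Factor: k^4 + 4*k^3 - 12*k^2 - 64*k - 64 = (k + 4)*(k^3 - 12*k - 16) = (k - 4)*(k + 4)*(k^2 + 4*k + 4) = (k - 4)*(k + 2)*(k + 4)*(k + 2)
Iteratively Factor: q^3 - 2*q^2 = (q)*(q^2 - 2*q) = q*(q - 2)*(q)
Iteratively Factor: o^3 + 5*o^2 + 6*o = (o)*(o^2 + 5*o + 6) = o*(o + 3)*(o + 2)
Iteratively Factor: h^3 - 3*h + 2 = (h + 2)*(h^2 - 2*h + 1) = (h - 1)*(h + 2)*(h - 1)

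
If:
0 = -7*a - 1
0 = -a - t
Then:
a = -1/7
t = 1/7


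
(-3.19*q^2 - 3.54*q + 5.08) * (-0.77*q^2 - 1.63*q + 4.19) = 2.4563*q^4 + 7.9255*q^3 - 11.5075*q^2 - 23.113*q + 21.2852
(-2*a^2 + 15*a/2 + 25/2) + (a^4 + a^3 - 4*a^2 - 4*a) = a^4 + a^3 - 6*a^2 + 7*a/2 + 25/2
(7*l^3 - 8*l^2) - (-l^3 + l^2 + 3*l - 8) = 8*l^3 - 9*l^2 - 3*l + 8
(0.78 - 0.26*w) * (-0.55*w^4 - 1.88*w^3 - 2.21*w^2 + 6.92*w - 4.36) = 0.143*w^5 + 0.0598*w^4 - 0.8918*w^3 - 3.523*w^2 + 6.5312*w - 3.4008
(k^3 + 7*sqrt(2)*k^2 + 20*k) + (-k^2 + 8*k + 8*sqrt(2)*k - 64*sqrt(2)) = k^3 - k^2 + 7*sqrt(2)*k^2 + 8*sqrt(2)*k + 28*k - 64*sqrt(2)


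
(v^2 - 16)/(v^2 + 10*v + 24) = (v - 4)/(v + 6)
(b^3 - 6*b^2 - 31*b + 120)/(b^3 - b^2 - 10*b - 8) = (-b^3 + 6*b^2 + 31*b - 120)/(-b^3 + b^2 + 10*b + 8)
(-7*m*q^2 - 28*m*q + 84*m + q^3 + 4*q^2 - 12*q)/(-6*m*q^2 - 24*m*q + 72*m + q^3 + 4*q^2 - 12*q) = (-7*m + q)/(-6*m + q)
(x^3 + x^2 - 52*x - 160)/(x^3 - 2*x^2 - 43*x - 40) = (x + 4)/(x + 1)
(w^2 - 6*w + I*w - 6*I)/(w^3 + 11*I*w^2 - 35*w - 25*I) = (w - 6)/(w^2 + 10*I*w - 25)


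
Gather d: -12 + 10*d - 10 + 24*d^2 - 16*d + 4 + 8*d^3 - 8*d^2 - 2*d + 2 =8*d^3 + 16*d^2 - 8*d - 16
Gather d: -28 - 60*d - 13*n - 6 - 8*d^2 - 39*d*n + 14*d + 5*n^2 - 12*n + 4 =-8*d^2 + d*(-39*n - 46) + 5*n^2 - 25*n - 30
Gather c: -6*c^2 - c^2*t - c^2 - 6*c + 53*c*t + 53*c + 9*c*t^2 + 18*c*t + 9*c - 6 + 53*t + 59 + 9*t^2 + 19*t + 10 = c^2*(-t - 7) + c*(9*t^2 + 71*t + 56) + 9*t^2 + 72*t + 63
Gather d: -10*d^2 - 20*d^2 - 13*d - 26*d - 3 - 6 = -30*d^2 - 39*d - 9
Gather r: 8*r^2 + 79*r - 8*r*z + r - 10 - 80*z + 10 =8*r^2 + r*(80 - 8*z) - 80*z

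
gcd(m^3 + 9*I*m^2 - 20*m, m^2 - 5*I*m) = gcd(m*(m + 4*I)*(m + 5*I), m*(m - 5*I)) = m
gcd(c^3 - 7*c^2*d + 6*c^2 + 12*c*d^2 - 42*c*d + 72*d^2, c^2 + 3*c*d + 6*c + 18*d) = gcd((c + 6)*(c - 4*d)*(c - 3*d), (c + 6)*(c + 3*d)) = c + 6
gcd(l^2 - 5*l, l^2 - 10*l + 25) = l - 5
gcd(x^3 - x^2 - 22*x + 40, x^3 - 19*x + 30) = x^2 + 3*x - 10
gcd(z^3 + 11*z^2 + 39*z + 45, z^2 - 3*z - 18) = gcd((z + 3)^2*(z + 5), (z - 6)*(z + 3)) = z + 3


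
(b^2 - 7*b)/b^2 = (b - 7)/b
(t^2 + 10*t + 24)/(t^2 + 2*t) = (t^2 + 10*t + 24)/(t*(t + 2))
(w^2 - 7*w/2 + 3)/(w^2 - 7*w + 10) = (w - 3/2)/(w - 5)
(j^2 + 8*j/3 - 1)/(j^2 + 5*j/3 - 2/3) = (j + 3)/(j + 2)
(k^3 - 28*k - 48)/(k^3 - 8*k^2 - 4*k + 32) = (k^2 - 2*k - 24)/(k^2 - 10*k + 16)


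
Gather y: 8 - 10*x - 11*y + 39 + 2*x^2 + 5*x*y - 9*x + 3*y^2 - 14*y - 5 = 2*x^2 - 19*x + 3*y^2 + y*(5*x - 25) + 42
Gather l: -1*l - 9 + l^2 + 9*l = l^2 + 8*l - 9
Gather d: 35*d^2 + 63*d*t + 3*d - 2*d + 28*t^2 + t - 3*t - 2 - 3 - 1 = 35*d^2 + d*(63*t + 1) + 28*t^2 - 2*t - 6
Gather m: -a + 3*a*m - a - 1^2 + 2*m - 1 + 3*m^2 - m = -2*a + 3*m^2 + m*(3*a + 1) - 2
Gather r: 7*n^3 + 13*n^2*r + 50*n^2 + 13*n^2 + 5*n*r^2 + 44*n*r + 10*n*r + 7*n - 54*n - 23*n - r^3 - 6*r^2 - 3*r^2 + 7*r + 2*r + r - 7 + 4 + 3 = 7*n^3 + 63*n^2 - 70*n - r^3 + r^2*(5*n - 9) + r*(13*n^2 + 54*n + 10)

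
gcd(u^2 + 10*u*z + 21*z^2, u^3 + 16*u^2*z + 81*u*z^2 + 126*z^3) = u^2 + 10*u*z + 21*z^2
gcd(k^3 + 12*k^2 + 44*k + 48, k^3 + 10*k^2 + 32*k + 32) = k^2 + 6*k + 8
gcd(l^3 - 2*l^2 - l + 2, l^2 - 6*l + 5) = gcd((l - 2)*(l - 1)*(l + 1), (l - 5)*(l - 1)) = l - 1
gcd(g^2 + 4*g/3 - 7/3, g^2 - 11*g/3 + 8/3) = g - 1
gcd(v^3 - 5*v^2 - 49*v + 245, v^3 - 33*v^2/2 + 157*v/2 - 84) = v - 7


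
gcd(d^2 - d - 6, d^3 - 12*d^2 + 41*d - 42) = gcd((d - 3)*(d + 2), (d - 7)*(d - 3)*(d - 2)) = d - 3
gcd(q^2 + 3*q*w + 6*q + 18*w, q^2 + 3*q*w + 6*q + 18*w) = q^2 + 3*q*w + 6*q + 18*w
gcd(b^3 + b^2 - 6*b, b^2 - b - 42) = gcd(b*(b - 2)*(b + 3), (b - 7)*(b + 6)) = 1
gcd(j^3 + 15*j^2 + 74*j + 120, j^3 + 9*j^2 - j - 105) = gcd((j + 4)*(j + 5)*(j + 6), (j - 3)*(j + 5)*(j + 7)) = j + 5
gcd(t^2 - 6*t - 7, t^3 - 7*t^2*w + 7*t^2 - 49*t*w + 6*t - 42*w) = t + 1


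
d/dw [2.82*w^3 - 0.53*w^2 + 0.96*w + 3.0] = 8.46*w^2 - 1.06*w + 0.96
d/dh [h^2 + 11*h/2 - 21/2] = 2*h + 11/2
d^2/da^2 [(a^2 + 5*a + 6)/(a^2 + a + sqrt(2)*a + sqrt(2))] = 2*((2*a + 1 + sqrt(2))^2*(a^2 + 5*a + 6) + (a^2 + a + sqrt(2)*a + sqrt(2))^2 - (a^2 + a + sqrt(2)*a + sqrt(2))*(a^2 + 5*a + (2*a + 5)*(2*a + 1 + sqrt(2)) + 6))/(a^2 + a + sqrt(2)*a + sqrt(2))^3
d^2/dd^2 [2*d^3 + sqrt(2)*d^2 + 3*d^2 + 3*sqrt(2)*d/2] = 12*d + 2*sqrt(2) + 6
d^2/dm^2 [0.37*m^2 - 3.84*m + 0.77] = 0.740000000000000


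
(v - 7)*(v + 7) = v^2 - 49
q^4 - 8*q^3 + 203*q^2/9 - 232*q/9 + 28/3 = (q - 3)*(q - 7/3)*(q - 2)*(q - 2/3)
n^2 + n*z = n*(n + z)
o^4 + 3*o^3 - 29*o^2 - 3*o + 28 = (o - 4)*(o - 1)*(o + 1)*(o + 7)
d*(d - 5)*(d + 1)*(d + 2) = d^4 - 2*d^3 - 13*d^2 - 10*d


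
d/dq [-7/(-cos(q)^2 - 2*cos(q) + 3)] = 14*(cos(q) + 1)*sin(q)/(cos(q)^2 + 2*cos(q) - 3)^2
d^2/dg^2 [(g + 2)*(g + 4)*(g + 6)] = 6*g + 24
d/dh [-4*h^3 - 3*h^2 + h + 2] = -12*h^2 - 6*h + 1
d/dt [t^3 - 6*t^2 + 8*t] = 3*t^2 - 12*t + 8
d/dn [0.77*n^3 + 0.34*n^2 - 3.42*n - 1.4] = 2.31*n^2 + 0.68*n - 3.42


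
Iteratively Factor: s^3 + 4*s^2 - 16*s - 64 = (s + 4)*(s^2 - 16) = (s + 4)^2*(s - 4)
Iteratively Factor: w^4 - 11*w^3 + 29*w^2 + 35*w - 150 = (w - 5)*(w^3 - 6*w^2 - w + 30) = (w - 5)*(w - 3)*(w^2 - 3*w - 10) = (w - 5)^2*(w - 3)*(w + 2)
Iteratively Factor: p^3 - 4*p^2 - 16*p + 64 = (p - 4)*(p^2 - 16) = (p - 4)^2*(p + 4)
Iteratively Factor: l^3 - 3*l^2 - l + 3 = (l + 1)*(l^2 - 4*l + 3) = (l - 1)*(l + 1)*(l - 3)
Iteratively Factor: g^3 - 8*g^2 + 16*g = (g - 4)*(g^2 - 4*g) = (g - 4)^2*(g)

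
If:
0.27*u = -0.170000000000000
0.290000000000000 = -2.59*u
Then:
No Solution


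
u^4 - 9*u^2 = u^2*(u - 3)*(u + 3)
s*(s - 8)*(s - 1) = s^3 - 9*s^2 + 8*s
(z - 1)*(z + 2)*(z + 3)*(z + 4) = z^4 + 8*z^3 + 17*z^2 - 2*z - 24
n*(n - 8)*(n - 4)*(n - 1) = n^4 - 13*n^3 + 44*n^2 - 32*n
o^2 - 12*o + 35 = (o - 7)*(o - 5)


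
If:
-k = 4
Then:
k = -4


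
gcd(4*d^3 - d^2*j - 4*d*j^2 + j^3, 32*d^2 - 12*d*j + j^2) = 4*d - j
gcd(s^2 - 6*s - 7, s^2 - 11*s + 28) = s - 7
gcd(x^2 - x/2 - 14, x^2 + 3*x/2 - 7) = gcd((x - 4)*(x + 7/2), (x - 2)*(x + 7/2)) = x + 7/2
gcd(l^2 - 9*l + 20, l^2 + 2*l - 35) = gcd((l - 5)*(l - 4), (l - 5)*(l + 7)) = l - 5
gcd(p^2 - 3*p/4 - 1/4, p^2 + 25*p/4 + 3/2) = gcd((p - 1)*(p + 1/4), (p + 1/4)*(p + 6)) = p + 1/4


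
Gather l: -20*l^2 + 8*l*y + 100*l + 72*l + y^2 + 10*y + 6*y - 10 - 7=-20*l^2 + l*(8*y + 172) + y^2 + 16*y - 17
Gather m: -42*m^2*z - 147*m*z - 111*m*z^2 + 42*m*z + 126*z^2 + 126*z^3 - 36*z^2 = -42*m^2*z + m*(-111*z^2 - 105*z) + 126*z^3 + 90*z^2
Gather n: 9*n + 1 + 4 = 9*n + 5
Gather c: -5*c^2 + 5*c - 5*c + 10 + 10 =20 - 5*c^2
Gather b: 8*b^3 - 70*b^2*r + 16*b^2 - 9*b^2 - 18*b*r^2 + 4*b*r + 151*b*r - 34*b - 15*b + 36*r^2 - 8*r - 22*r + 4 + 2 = 8*b^3 + b^2*(7 - 70*r) + b*(-18*r^2 + 155*r - 49) + 36*r^2 - 30*r + 6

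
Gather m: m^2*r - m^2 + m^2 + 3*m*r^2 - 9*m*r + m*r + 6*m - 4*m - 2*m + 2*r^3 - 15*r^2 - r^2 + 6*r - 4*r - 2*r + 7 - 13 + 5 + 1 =m^2*r + m*(3*r^2 - 8*r) + 2*r^3 - 16*r^2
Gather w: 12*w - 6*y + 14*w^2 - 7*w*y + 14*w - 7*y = 14*w^2 + w*(26 - 7*y) - 13*y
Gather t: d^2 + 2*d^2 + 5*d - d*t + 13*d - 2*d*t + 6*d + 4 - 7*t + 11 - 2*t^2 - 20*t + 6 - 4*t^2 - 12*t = 3*d^2 + 24*d - 6*t^2 + t*(-3*d - 39) + 21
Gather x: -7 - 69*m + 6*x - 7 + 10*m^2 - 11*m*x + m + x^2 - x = 10*m^2 - 68*m + x^2 + x*(5 - 11*m) - 14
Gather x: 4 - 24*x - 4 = -24*x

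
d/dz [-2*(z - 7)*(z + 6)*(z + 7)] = -6*z^2 - 24*z + 98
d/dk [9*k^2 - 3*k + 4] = 18*k - 3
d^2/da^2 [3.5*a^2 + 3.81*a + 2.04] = 7.00000000000000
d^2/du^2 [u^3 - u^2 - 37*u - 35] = 6*u - 2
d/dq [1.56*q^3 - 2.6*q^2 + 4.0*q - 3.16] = 4.68*q^2 - 5.2*q + 4.0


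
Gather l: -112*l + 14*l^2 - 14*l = 14*l^2 - 126*l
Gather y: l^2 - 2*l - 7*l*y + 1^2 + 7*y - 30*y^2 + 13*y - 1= l^2 - 2*l - 30*y^2 + y*(20 - 7*l)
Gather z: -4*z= -4*z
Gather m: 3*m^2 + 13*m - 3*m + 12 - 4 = 3*m^2 + 10*m + 8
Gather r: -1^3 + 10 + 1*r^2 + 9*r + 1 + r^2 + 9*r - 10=2*r^2 + 18*r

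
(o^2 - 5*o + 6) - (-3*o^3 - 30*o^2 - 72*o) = 3*o^3 + 31*o^2 + 67*o + 6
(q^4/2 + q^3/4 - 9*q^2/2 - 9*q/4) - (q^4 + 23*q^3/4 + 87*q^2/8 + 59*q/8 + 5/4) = -q^4/2 - 11*q^3/2 - 123*q^2/8 - 77*q/8 - 5/4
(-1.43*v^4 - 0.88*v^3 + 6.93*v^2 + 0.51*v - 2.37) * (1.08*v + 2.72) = -1.5444*v^5 - 4.84*v^4 + 5.0908*v^3 + 19.4004*v^2 - 1.1724*v - 6.4464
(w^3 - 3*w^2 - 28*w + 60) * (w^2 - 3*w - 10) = w^5 - 6*w^4 - 29*w^3 + 174*w^2 + 100*w - 600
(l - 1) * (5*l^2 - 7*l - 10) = 5*l^3 - 12*l^2 - 3*l + 10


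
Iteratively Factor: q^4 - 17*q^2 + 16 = (q - 1)*(q^3 + q^2 - 16*q - 16) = (q - 1)*(q + 4)*(q^2 - 3*q - 4) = (q - 1)*(q + 1)*(q + 4)*(q - 4)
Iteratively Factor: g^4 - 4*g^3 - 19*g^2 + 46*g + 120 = (g + 3)*(g^3 - 7*g^2 + 2*g + 40) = (g - 5)*(g + 3)*(g^2 - 2*g - 8) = (g - 5)*(g + 2)*(g + 3)*(g - 4)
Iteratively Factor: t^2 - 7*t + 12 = (t - 4)*(t - 3)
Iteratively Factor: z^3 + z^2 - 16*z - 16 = (z + 1)*(z^2 - 16) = (z + 1)*(z + 4)*(z - 4)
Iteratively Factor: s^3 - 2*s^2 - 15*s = (s)*(s^2 - 2*s - 15) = s*(s - 5)*(s + 3)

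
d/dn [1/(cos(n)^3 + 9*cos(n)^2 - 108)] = 3*sin(2*n)/(2*(cos(n) - 3)^2*(cos(n) + 6)^3)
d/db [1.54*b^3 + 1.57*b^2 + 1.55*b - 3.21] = 4.62*b^2 + 3.14*b + 1.55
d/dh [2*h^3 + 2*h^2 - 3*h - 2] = 6*h^2 + 4*h - 3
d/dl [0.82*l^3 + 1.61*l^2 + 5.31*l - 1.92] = 2.46*l^2 + 3.22*l + 5.31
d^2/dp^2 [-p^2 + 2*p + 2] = -2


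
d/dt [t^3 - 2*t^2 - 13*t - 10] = 3*t^2 - 4*t - 13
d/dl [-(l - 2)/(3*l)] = -2/(3*l^2)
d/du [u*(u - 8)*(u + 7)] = 3*u^2 - 2*u - 56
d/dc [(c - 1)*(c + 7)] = 2*c + 6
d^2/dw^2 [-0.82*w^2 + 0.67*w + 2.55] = -1.64000000000000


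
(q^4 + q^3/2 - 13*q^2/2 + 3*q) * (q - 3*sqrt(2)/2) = q^5 - 3*sqrt(2)*q^4/2 + q^4/2 - 13*q^3/2 - 3*sqrt(2)*q^3/4 + 3*q^2 + 39*sqrt(2)*q^2/4 - 9*sqrt(2)*q/2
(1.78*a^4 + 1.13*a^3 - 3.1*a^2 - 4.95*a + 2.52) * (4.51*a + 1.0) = 8.0278*a^5 + 6.8763*a^4 - 12.851*a^3 - 25.4245*a^2 + 6.4152*a + 2.52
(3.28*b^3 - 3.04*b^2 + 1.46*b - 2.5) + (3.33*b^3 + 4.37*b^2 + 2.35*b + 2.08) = 6.61*b^3 + 1.33*b^2 + 3.81*b - 0.42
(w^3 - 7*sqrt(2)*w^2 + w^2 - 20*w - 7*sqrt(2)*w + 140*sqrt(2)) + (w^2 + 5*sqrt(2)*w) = w^3 - 7*sqrt(2)*w^2 + 2*w^2 - 20*w - 2*sqrt(2)*w + 140*sqrt(2)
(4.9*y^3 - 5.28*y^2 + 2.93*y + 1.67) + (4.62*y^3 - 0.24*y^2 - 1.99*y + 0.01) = 9.52*y^3 - 5.52*y^2 + 0.94*y + 1.68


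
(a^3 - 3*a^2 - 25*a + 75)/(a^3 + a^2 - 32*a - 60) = (a^2 - 8*a + 15)/(a^2 - 4*a - 12)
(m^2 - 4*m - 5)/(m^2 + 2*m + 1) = (m - 5)/(m + 1)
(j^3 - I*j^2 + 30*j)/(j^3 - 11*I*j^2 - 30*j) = (j + 5*I)/(j - 5*I)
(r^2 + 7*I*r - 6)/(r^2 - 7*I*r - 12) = (-r^2 - 7*I*r + 6)/(-r^2 + 7*I*r + 12)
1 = 1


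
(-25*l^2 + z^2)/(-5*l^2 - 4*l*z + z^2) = (5*l + z)/(l + z)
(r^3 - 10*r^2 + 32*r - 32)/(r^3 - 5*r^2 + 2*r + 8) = (r - 4)/(r + 1)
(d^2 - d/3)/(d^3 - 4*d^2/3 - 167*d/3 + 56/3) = d/(d^2 - d - 56)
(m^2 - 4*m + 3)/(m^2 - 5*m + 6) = (m - 1)/(m - 2)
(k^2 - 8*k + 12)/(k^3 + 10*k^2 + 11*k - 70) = (k - 6)/(k^2 + 12*k + 35)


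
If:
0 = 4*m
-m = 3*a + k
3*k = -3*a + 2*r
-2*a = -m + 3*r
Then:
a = 0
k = 0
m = 0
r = 0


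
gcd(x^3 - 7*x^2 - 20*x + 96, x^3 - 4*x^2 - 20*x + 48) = x + 4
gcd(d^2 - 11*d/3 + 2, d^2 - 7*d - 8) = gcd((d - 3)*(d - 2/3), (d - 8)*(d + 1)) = 1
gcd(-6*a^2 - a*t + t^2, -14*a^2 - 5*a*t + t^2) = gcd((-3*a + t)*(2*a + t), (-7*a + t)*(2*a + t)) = 2*a + t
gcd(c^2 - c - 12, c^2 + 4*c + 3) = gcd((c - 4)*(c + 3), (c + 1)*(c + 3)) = c + 3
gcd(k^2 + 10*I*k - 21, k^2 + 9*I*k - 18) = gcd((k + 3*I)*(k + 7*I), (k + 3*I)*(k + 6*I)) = k + 3*I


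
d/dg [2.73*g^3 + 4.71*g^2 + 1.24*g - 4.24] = 8.19*g^2 + 9.42*g + 1.24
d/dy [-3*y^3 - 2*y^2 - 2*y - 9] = -9*y^2 - 4*y - 2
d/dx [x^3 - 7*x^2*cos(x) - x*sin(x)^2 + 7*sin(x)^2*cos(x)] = 7*x^2*sin(x) + 3*x^2 - x*sin(2*x) - 14*x*cos(x) - 7*sin(x)/4 + 21*sin(3*x)/4 + cos(2*x)/2 - 1/2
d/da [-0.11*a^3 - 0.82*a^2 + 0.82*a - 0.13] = -0.33*a^2 - 1.64*a + 0.82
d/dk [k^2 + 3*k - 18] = 2*k + 3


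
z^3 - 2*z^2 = z^2*(z - 2)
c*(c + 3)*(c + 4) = c^3 + 7*c^2 + 12*c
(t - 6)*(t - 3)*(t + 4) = t^3 - 5*t^2 - 18*t + 72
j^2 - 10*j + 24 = (j - 6)*(j - 4)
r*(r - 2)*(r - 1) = r^3 - 3*r^2 + 2*r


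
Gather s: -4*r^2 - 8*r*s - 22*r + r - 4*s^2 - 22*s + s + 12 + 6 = -4*r^2 - 21*r - 4*s^2 + s*(-8*r - 21) + 18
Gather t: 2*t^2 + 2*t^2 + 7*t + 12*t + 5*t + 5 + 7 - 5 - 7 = 4*t^2 + 24*t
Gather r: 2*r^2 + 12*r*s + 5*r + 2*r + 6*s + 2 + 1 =2*r^2 + r*(12*s + 7) + 6*s + 3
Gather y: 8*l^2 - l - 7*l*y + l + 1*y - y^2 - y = 8*l^2 - 7*l*y - y^2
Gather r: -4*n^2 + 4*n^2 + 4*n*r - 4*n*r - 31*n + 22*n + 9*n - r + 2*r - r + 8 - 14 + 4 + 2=0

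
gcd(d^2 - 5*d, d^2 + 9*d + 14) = 1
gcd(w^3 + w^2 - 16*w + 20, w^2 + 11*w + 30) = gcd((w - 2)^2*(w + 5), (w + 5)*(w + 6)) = w + 5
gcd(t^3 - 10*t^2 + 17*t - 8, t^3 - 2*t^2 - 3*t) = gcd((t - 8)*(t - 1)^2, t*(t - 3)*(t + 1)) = 1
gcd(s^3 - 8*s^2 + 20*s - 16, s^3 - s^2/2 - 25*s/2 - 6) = s - 4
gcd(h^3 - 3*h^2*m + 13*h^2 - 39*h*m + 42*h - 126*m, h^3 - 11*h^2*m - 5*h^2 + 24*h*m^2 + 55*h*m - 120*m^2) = h - 3*m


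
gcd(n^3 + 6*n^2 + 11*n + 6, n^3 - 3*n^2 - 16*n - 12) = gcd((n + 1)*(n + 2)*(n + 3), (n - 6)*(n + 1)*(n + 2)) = n^2 + 3*n + 2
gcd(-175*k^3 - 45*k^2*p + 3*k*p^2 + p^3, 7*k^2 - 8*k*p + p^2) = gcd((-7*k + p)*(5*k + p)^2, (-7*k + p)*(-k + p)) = -7*k + p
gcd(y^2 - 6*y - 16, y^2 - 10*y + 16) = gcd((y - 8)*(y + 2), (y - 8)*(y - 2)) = y - 8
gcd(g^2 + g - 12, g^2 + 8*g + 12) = 1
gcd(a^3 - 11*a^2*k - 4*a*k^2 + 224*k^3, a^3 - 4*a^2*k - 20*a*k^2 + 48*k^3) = a + 4*k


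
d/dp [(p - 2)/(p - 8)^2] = (-p - 4)/(p - 8)^3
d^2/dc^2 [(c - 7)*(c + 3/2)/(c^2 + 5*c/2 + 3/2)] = -16/(c^3 + 3*c^2 + 3*c + 1)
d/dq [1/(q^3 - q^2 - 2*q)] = (-3*q^2 + 2*q + 2)/(q^2*(-q^2 + q + 2)^2)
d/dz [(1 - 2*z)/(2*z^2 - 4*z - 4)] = (z^2 - z + 3)/(z^4 - 4*z^3 + 8*z + 4)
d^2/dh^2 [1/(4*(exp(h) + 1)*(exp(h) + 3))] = (exp(3*h) + 3*exp(2*h) + exp(h) - 3)*exp(h)/(exp(6*h) + 12*exp(5*h) + 57*exp(4*h) + 136*exp(3*h) + 171*exp(2*h) + 108*exp(h) + 27)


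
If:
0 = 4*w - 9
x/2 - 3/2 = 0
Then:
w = 9/4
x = 3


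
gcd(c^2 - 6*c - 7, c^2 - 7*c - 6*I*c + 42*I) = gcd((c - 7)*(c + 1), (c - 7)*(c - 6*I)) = c - 7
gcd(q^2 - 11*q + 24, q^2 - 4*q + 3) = q - 3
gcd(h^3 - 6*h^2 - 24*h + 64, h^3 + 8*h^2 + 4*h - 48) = h^2 + 2*h - 8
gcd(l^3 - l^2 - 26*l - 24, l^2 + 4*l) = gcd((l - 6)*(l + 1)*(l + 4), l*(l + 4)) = l + 4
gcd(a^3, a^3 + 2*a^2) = a^2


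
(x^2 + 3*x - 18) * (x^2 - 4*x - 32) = x^4 - x^3 - 62*x^2 - 24*x + 576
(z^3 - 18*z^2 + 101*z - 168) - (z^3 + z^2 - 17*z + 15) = -19*z^2 + 118*z - 183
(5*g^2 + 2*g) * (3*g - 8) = 15*g^3 - 34*g^2 - 16*g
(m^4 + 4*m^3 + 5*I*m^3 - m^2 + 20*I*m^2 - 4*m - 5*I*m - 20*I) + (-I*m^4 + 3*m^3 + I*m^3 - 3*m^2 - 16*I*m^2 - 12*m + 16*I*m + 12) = m^4 - I*m^4 + 7*m^3 + 6*I*m^3 - 4*m^2 + 4*I*m^2 - 16*m + 11*I*m + 12 - 20*I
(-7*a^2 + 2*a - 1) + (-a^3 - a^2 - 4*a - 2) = -a^3 - 8*a^2 - 2*a - 3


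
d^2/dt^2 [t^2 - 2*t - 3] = 2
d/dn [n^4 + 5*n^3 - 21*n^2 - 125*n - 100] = 4*n^3 + 15*n^2 - 42*n - 125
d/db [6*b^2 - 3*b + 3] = 12*b - 3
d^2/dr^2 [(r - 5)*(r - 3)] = 2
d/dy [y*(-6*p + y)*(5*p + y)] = -30*p^2 - 2*p*y + 3*y^2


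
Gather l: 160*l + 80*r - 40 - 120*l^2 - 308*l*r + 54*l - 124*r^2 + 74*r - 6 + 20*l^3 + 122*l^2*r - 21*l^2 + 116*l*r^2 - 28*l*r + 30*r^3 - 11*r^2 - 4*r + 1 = 20*l^3 + l^2*(122*r - 141) + l*(116*r^2 - 336*r + 214) + 30*r^3 - 135*r^2 + 150*r - 45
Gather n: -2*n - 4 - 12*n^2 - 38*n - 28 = -12*n^2 - 40*n - 32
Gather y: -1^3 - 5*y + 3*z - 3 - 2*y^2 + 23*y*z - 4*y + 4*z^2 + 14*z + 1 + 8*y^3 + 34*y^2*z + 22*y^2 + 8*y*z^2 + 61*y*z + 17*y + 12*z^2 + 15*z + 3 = 8*y^3 + y^2*(34*z + 20) + y*(8*z^2 + 84*z + 8) + 16*z^2 + 32*z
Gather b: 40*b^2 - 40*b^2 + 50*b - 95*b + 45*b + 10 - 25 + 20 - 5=0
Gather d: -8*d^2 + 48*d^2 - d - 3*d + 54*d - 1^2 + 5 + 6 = 40*d^2 + 50*d + 10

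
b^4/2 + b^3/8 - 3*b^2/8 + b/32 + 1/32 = (b/2 + 1/2)*(b - 1/2)^2*(b + 1/4)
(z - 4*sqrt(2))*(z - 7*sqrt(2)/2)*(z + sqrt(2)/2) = z^3 - 7*sqrt(2)*z^2 + 41*z/2 + 14*sqrt(2)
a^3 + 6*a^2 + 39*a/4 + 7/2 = (a + 1/2)*(a + 2)*(a + 7/2)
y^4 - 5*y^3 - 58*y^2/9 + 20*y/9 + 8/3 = (y - 6)*(y - 2/3)*(y + 2/3)*(y + 1)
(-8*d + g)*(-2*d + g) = 16*d^2 - 10*d*g + g^2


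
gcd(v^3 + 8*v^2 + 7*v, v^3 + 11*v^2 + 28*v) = v^2 + 7*v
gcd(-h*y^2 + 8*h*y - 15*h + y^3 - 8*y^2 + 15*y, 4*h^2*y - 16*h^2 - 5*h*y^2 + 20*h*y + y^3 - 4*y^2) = -h + y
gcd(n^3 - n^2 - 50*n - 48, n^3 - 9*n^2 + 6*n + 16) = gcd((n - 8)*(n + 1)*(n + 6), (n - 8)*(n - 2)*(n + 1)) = n^2 - 7*n - 8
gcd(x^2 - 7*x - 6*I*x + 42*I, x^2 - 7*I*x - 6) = x - 6*I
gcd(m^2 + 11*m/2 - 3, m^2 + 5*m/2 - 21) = m + 6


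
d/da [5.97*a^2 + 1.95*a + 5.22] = 11.94*a + 1.95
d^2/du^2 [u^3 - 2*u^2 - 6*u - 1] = 6*u - 4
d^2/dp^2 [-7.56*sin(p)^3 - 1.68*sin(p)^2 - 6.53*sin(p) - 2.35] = 12.2*sin(p) - 17.01*sin(3*p) - 3.36*cos(2*p)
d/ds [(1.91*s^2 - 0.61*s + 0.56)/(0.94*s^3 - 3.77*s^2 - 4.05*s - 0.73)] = (-1.7954*s^4 + 1.1468*s^3 - 11.6144*s^2 + 1.4338*s + 2.7133)/(0.8836*s^6 - 7.0876*s^5 + 6.5989*s^4 + 29.1646*s^3 + 21.9067*s^2 + 5.913*s + 0.5329)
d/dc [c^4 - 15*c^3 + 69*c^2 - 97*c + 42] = 4*c^3 - 45*c^2 + 138*c - 97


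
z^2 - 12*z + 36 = (z - 6)^2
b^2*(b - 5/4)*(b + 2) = b^4 + 3*b^3/4 - 5*b^2/2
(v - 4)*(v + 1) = v^2 - 3*v - 4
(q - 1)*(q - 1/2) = q^2 - 3*q/2 + 1/2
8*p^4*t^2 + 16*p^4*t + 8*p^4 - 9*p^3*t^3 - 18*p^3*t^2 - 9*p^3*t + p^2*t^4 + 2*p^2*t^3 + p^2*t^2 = (-8*p + t)*(-p + t)*(p*t + p)^2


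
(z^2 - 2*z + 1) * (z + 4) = z^3 + 2*z^2 - 7*z + 4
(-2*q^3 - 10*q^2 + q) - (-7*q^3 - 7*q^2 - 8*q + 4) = 5*q^3 - 3*q^2 + 9*q - 4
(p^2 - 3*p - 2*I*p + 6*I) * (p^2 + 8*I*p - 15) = p^4 - 3*p^3 + 6*I*p^3 + p^2 - 18*I*p^2 - 3*p + 30*I*p - 90*I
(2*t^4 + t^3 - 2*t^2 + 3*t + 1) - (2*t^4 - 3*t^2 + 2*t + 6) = t^3 + t^2 + t - 5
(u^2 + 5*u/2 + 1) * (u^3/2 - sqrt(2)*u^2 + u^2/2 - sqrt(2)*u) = u^5/2 - sqrt(2)*u^4 + 7*u^4/4 - 7*sqrt(2)*u^3/2 + 7*u^3/4 - 7*sqrt(2)*u^2/2 + u^2/2 - sqrt(2)*u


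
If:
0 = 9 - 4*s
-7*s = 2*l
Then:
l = -63/8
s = 9/4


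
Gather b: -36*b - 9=-36*b - 9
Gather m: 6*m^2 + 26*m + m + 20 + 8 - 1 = 6*m^2 + 27*m + 27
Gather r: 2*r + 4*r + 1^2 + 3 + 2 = 6*r + 6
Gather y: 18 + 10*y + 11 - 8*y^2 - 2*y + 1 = -8*y^2 + 8*y + 30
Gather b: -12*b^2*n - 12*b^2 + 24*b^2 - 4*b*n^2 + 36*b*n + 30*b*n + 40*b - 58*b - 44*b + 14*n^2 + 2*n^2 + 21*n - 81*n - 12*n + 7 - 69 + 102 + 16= b^2*(12 - 12*n) + b*(-4*n^2 + 66*n - 62) + 16*n^2 - 72*n + 56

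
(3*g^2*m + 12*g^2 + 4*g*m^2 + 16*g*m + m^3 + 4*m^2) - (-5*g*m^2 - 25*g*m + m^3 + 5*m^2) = 3*g^2*m + 12*g^2 + 9*g*m^2 + 41*g*m - m^2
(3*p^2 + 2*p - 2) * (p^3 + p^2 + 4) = 3*p^5 + 5*p^4 + 10*p^2 + 8*p - 8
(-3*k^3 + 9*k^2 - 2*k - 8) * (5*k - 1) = -15*k^4 + 48*k^3 - 19*k^2 - 38*k + 8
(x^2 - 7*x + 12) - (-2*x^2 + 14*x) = 3*x^2 - 21*x + 12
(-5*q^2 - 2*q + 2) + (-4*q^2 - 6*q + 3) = -9*q^2 - 8*q + 5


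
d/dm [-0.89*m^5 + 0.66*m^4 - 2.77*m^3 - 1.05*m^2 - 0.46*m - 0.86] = -4.45*m^4 + 2.64*m^3 - 8.31*m^2 - 2.1*m - 0.46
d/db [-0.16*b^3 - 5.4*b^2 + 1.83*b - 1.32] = -0.48*b^2 - 10.8*b + 1.83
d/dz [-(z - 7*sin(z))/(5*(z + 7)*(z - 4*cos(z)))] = ((z + 7)*(z - 7*sin(z))*(4*sin(z) + 1) + (z + 7)*(z - 4*cos(z))*(7*cos(z) - 1) + (z - 7*sin(z))*(z - 4*cos(z)))/(5*(z + 7)^2*(z - 4*cos(z))^2)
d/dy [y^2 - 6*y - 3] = 2*y - 6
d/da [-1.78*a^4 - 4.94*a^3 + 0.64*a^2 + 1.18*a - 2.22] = -7.12*a^3 - 14.82*a^2 + 1.28*a + 1.18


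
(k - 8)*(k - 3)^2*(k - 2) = k^4 - 16*k^3 + 85*k^2 - 186*k + 144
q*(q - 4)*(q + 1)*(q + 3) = q^4 - 13*q^2 - 12*q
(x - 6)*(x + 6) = x^2 - 36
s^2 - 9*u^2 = (s - 3*u)*(s + 3*u)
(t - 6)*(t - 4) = t^2 - 10*t + 24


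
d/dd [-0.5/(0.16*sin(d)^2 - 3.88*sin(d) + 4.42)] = (0.16*sin(d) - 1.94)*cos(d)/(0.16*sin(d)^2 - 3.88*sin(d) + 4.42)^2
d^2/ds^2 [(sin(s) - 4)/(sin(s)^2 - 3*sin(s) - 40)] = (sin(s)^5 - 13*sin(s)^4 + 274*sin(s)^3 - 772*sin(s)^2 + 1768*sin(s) + 632)/(-sin(s)^2 + 3*sin(s) + 40)^3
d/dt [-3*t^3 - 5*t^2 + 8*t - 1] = -9*t^2 - 10*t + 8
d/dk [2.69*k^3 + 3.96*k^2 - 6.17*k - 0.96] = 8.07*k^2 + 7.92*k - 6.17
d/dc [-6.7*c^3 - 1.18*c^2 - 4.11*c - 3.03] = -20.1*c^2 - 2.36*c - 4.11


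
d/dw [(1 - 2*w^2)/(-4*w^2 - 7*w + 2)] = 7*(2*w^2 + 1)/(16*w^4 + 56*w^3 + 33*w^2 - 28*w + 4)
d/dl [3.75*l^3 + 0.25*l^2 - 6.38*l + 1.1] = 11.25*l^2 + 0.5*l - 6.38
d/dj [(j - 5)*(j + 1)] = 2*j - 4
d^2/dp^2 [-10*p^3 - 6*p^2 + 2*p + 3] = -60*p - 12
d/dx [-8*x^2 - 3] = -16*x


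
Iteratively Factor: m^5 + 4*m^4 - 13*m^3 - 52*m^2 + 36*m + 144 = (m + 3)*(m^4 + m^3 - 16*m^2 - 4*m + 48) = (m - 2)*(m + 3)*(m^3 + 3*m^2 - 10*m - 24) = (m - 2)*(m + 3)*(m + 4)*(m^2 - m - 6) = (m - 3)*(m - 2)*(m + 3)*(m + 4)*(m + 2)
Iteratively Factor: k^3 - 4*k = (k + 2)*(k^2 - 2*k) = (k - 2)*(k + 2)*(k)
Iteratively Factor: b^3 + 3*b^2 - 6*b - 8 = (b + 1)*(b^2 + 2*b - 8) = (b + 1)*(b + 4)*(b - 2)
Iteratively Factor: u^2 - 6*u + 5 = (u - 1)*(u - 5)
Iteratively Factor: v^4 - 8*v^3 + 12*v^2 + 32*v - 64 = (v + 2)*(v^3 - 10*v^2 + 32*v - 32) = (v - 2)*(v + 2)*(v^2 - 8*v + 16) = (v - 4)*(v - 2)*(v + 2)*(v - 4)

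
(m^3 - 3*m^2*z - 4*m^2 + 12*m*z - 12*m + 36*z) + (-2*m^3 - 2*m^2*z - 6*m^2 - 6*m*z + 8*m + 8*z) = -m^3 - 5*m^2*z - 10*m^2 + 6*m*z - 4*m + 44*z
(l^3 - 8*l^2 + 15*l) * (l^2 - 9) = l^5 - 8*l^4 + 6*l^3 + 72*l^2 - 135*l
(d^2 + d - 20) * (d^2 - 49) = d^4 + d^3 - 69*d^2 - 49*d + 980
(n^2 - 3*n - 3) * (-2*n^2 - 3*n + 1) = -2*n^4 + 3*n^3 + 16*n^2 + 6*n - 3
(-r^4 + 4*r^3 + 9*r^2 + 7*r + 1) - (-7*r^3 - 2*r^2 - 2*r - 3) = -r^4 + 11*r^3 + 11*r^2 + 9*r + 4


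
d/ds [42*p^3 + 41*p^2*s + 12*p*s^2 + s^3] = 41*p^2 + 24*p*s + 3*s^2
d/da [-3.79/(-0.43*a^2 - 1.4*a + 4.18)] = (-3.2594*a - 5.306)/(0.43*a^2 + 1.4*a - 4.18)^2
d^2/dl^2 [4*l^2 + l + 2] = 8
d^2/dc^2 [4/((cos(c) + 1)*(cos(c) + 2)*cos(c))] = 4*(-64*(1 - cos(c)^2)^2/cos(c)^3 + 12*sin(c)^6/cos(c)^3 + 3*cos(c)^3 - 33*cos(c)^2 + 36*tan(c)^2 + 66 - 30/cos(c) + 60/cos(c)^3)/((cos(c) + 1)^3*(cos(c) + 2)^3)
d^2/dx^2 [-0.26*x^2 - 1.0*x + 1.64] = -0.520000000000000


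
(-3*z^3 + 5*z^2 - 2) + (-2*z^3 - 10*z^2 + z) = -5*z^3 - 5*z^2 + z - 2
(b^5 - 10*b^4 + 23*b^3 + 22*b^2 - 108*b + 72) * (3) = 3*b^5 - 30*b^4 + 69*b^3 + 66*b^2 - 324*b + 216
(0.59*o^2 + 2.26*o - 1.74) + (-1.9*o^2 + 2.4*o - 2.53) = -1.31*o^2 + 4.66*o - 4.27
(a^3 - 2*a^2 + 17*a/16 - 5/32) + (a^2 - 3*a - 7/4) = a^3 - a^2 - 31*a/16 - 61/32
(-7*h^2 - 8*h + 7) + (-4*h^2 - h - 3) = -11*h^2 - 9*h + 4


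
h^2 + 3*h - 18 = (h - 3)*(h + 6)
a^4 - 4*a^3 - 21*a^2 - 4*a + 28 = (a - 7)*(a - 1)*(a + 2)^2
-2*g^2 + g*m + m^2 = (-g + m)*(2*g + m)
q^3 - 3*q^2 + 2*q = q*(q - 2)*(q - 1)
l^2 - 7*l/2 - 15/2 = (l - 5)*(l + 3/2)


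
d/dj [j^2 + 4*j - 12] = 2*j + 4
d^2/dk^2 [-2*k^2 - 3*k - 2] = -4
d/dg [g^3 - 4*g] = 3*g^2 - 4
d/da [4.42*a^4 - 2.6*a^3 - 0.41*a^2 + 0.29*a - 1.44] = 17.68*a^3 - 7.8*a^2 - 0.82*a + 0.29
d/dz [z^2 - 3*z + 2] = 2*z - 3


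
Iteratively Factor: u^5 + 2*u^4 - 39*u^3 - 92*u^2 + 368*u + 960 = (u + 3)*(u^4 - u^3 - 36*u^2 + 16*u + 320) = (u + 3)*(u + 4)*(u^3 - 5*u^2 - 16*u + 80) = (u + 3)*(u + 4)^2*(u^2 - 9*u + 20) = (u - 4)*(u + 3)*(u + 4)^2*(u - 5)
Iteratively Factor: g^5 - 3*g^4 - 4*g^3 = (g)*(g^4 - 3*g^3 - 4*g^2) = g*(g - 4)*(g^3 + g^2) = g^2*(g - 4)*(g^2 + g) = g^3*(g - 4)*(g + 1)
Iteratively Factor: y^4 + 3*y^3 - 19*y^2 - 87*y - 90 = (y + 3)*(y^3 - 19*y - 30) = (y - 5)*(y + 3)*(y^2 + 5*y + 6) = (y - 5)*(y + 2)*(y + 3)*(y + 3)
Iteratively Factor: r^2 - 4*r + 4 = (r - 2)*(r - 2)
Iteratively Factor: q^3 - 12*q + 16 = (q + 4)*(q^2 - 4*q + 4) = (q - 2)*(q + 4)*(q - 2)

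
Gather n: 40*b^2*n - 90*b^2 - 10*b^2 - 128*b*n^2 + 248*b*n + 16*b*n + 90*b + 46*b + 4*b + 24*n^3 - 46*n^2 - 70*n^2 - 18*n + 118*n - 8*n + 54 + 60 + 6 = -100*b^2 + 140*b + 24*n^3 + n^2*(-128*b - 116) + n*(40*b^2 + 264*b + 92) + 120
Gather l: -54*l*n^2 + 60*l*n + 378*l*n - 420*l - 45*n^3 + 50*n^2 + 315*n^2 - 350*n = l*(-54*n^2 + 438*n - 420) - 45*n^3 + 365*n^2 - 350*n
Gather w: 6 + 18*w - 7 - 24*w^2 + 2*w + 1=-24*w^2 + 20*w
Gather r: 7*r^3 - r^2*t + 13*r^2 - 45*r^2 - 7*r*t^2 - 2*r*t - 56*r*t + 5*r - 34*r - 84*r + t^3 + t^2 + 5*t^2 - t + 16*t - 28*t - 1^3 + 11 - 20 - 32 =7*r^3 + r^2*(-t - 32) + r*(-7*t^2 - 58*t - 113) + t^3 + 6*t^2 - 13*t - 42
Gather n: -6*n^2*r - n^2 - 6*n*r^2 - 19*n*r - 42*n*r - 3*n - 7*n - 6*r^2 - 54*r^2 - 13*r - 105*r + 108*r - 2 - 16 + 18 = n^2*(-6*r - 1) + n*(-6*r^2 - 61*r - 10) - 60*r^2 - 10*r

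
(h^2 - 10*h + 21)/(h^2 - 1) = (h^2 - 10*h + 21)/(h^2 - 1)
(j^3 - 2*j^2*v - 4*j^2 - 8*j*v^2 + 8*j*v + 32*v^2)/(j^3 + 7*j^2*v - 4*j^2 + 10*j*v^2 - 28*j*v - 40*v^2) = (j - 4*v)/(j + 5*v)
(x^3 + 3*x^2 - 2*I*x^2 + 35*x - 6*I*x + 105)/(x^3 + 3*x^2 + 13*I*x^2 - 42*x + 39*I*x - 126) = (x^2 - 2*I*x + 35)/(x^2 + 13*I*x - 42)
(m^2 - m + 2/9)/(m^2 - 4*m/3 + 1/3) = (m - 2/3)/(m - 1)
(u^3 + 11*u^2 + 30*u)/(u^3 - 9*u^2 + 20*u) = (u^2 + 11*u + 30)/(u^2 - 9*u + 20)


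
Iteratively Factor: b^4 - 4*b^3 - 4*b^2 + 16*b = (b - 4)*(b^3 - 4*b) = (b - 4)*(b - 2)*(b^2 + 2*b) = (b - 4)*(b - 2)*(b + 2)*(b)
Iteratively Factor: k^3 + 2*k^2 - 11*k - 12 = (k - 3)*(k^2 + 5*k + 4) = (k - 3)*(k + 4)*(k + 1)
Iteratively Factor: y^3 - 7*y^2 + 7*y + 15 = (y + 1)*(y^2 - 8*y + 15) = (y - 5)*(y + 1)*(y - 3)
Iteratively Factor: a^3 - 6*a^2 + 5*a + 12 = (a + 1)*(a^2 - 7*a + 12) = (a - 3)*(a + 1)*(a - 4)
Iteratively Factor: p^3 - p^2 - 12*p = (p + 3)*(p^2 - 4*p) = p*(p + 3)*(p - 4)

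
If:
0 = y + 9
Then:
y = -9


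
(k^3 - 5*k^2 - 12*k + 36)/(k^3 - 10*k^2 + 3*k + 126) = (k - 2)/(k - 7)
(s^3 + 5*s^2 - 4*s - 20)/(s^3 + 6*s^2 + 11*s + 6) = (s^2 + 3*s - 10)/(s^2 + 4*s + 3)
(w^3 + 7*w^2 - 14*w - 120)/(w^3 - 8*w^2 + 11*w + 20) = (w^2 + 11*w + 30)/(w^2 - 4*w - 5)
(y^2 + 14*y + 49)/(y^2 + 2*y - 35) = (y + 7)/(y - 5)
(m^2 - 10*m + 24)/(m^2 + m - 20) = (m - 6)/(m + 5)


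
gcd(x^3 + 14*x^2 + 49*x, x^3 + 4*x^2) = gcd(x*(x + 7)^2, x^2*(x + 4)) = x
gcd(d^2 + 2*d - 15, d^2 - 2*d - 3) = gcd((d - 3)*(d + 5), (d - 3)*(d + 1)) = d - 3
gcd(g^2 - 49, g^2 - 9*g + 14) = g - 7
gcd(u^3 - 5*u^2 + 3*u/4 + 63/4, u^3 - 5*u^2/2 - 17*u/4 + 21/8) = u^2 - 2*u - 21/4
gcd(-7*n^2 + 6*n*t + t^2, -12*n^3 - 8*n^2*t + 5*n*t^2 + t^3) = 1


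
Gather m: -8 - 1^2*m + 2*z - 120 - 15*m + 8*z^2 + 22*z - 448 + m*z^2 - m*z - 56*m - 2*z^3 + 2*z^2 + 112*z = m*(z^2 - z - 72) - 2*z^3 + 10*z^2 + 136*z - 576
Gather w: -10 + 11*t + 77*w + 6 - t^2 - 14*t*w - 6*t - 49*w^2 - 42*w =-t^2 + 5*t - 49*w^2 + w*(35 - 14*t) - 4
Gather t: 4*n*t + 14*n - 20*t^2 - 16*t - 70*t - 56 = 14*n - 20*t^2 + t*(4*n - 86) - 56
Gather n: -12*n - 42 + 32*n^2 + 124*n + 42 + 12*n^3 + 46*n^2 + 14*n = 12*n^3 + 78*n^2 + 126*n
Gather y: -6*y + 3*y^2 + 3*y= 3*y^2 - 3*y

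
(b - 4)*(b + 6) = b^2 + 2*b - 24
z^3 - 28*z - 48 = (z - 6)*(z + 2)*(z + 4)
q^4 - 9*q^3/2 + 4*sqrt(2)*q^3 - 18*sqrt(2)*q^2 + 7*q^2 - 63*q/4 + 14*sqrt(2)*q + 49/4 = (q - 7/2)*(q - 1)*(q + sqrt(2)/2)*(q + 7*sqrt(2)/2)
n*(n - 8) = n^2 - 8*n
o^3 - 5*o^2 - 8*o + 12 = (o - 6)*(o - 1)*(o + 2)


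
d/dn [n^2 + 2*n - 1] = 2*n + 2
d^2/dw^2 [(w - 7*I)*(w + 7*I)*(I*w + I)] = I*(6*w + 2)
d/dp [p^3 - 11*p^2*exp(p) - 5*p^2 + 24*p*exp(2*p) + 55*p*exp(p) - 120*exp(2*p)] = -11*p^2*exp(p) + 3*p^2 + 48*p*exp(2*p) + 33*p*exp(p) - 10*p - 216*exp(2*p) + 55*exp(p)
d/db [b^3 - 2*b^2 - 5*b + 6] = 3*b^2 - 4*b - 5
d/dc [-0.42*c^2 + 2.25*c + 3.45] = 2.25 - 0.84*c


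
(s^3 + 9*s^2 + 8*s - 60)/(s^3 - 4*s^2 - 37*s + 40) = (s^2 + 4*s - 12)/(s^2 - 9*s + 8)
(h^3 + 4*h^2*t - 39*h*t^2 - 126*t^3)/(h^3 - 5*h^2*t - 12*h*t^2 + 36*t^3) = (-h - 7*t)/(-h + 2*t)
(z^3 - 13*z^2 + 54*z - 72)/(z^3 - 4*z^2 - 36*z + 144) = (z - 3)/(z + 6)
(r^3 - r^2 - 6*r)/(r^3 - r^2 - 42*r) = (-r^2 + r + 6)/(-r^2 + r + 42)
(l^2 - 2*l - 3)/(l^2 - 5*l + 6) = (l + 1)/(l - 2)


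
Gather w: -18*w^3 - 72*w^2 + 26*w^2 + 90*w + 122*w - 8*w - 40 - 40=-18*w^3 - 46*w^2 + 204*w - 80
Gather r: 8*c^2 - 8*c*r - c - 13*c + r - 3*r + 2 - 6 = 8*c^2 - 14*c + r*(-8*c - 2) - 4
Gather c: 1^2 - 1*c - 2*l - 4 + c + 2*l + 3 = 0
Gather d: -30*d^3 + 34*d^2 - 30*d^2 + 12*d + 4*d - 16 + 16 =-30*d^3 + 4*d^2 + 16*d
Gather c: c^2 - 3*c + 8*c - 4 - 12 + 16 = c^2 + 5*c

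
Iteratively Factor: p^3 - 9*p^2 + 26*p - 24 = (p - 3)*(p^2 - 6*p + 8) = (p - 3)*(p - 2)*(p - 4)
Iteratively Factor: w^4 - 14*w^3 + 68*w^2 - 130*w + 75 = (w - 3)*(w^3 - 11*w^2 + 35*w - 25) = (w - 5)*(w - 3)*(w^2 - 6*w + 5) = (w - 5)*(w - 3)*(w - 1)*(w - 5)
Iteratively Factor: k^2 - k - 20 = (k - 5)*(k + 4)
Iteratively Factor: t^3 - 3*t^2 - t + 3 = (t - 3)*(t^2 - 1) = (t - 3)*(t - 1)*(t + 1)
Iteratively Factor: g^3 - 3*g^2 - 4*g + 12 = (g + 2)*(g^2 - 5*g + 6) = (g - 3)*(g + 2)*(g - 2)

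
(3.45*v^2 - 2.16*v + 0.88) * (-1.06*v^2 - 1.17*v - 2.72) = -3.657*v^4 - 1.7469*v^3 - 7.7896*v^2 + 4.8456*v - 2.3936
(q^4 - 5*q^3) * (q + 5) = q^5 - 25*q^3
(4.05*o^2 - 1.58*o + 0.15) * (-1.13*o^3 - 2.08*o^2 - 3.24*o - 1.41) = -4.5765*o^5 - 6.6386*o^4 - 10.0051*o^3 - 0.9033*o^2 + 1.7418*o - 0.2115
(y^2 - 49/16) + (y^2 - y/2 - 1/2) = 2*y^2 - y/2 - 57/16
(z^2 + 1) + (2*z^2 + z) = 3*z^2 + z + 1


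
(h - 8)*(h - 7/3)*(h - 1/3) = h^3 - 32*h^2/3 + 199*h/9 - 56/9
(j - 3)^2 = j^2 - 6*j + 9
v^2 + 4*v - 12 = (v - 2)*(v + 6)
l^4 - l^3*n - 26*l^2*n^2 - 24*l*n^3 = l*(l - 6*n)*(l + n)*(l + 4*n)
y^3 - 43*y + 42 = (y - 6)*(y - 1)*(y + 7)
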